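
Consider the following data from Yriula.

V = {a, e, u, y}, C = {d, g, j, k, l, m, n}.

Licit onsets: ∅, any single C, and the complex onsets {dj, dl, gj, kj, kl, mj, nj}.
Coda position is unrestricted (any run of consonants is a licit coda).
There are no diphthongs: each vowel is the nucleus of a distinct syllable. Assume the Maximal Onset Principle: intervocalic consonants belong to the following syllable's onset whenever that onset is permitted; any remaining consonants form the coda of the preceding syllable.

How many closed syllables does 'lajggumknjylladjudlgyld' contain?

5

Vowels present: a, u, y, a, u, y; each is a nucleus, giving 6 syllables.
V1 /a/ – V2 /u/: /jgg/ — longest licit onset from the right is /g/, leaving /jg/ as coda.
V2 /u/ – V3 /y/: /mknj/; trying suffixes from longest down, /nj/ is the first permitted one, so coda /mk/ | onset /nj/.
V3 /y/ – V4 /a/: /ll/; trying suffixes from longest down, /l/ is the first permitted one, so coda /l/ | onset /l/.
V4 /a/ – V5 /u/: /dj/ is a licit onset in full, so it all attaches to the next syllable.
V5 /u/ – V6 /y/: /dlg/ splits as /dl/ + /g/ (/g/ is the longest suffix that is a licit onset).
Putting it together: lajg.gumk.njyl.la.djudl.gyld.
Classifying each syllable: /lajg/ (closed), /gumk/ (closed), /njyl/ (closed), /la/ (open), /djudl/ (closed), /gyld/ (closed).
Closed syllables: 5.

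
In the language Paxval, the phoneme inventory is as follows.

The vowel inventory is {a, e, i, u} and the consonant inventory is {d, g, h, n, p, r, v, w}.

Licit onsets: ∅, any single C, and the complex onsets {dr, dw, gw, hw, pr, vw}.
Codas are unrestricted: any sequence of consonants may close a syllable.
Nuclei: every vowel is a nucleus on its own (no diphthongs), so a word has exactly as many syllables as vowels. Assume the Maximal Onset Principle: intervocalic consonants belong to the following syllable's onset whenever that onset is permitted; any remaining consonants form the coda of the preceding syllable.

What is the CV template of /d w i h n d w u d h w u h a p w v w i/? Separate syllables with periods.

Nuclei (vowels): i, u, u, a, i → 5 syllables.
σ1/σ2 boundary: /hndw/ — longest licit onset from the right is /dw/, leaving /hn/ as coda.
σ2/σ3 boundary: cluster /dhw/ — the longest permitted-onset suffix is /hw/; onset = /hw/, preceding coda = /d/.
σ3/σ4 boundary: /h/ → onset of the next syllable (single consonants are always licit onsets).
σ4/σ5 boundary: cluster /pwvw/ — the longest permitted-onset suffix is /vw/; onset = /vw/, preceding coda = /pw/.
Putting it together: dwihn.dwud.hwu.hapw.vwi.
Mapping each syllable to C/V: /dwihn/ → CCVCC, /dwud/ → CCVC, /hwu/ → CCV, /hapw/ → CVCC, /vwi/ → CCV.

CCVCC.CCVC.CCV.CVCC.CCV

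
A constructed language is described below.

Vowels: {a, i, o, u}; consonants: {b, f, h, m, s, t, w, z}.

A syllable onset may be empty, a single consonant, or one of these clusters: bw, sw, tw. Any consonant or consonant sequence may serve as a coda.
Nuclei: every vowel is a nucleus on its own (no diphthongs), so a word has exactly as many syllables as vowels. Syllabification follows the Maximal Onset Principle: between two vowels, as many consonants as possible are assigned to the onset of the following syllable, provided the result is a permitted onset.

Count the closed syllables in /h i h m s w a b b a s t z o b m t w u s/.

Nuclei (vowels): i, a, a, o, u → 5 syllables.
Between /i/ (V1) and /a/ (V2): /hmsw/ — longest licit onset from the right is /sw/, leaving /hm/ as coda.
Between /a/ (V2) and /a/ (V3): /bb/ splits as /b/ + /b/ (/b/ is the longest suffix that is a licit onset).
Between /a/ (V3) and /o/ (V4): /stz/ — longest licit onset from the right is /z/, leaving /st/ as coda.
Between /o/ (V4) and /u/ (V5): /bmtw/ splits as /bm/ + /tw/ (/tw/ is the longest suffix that is a licit onset).
So the parse is hihm.swab.bast.zobm.twus.
Classifying each syllable: /hihm/ (closed), /swab/ (closed), /bast/ (closed), /zobm/ (closed), /twus/ (closed).
Closed syllables: 5.

5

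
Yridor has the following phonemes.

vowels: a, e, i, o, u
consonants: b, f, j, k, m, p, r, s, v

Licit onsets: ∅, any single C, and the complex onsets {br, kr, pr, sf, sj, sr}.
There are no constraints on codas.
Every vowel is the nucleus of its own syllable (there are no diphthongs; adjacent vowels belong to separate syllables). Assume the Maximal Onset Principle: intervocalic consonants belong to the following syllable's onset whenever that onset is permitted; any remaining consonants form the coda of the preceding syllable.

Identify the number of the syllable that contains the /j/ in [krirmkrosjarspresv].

3

Nuclei (vowels): i, o, a, e → 4 syllables.
V1 /i/ – V2 /o/: /rmkr/; trying suffixes from longest down, /kr/ is the first permitted one, so coda /rm/ | onset /kr/.
V2 /o/ – V3 /a/: /sj/ — entire cluster is a permitted onset → onset /sj/, coda ∅.
V3 /a/ – V4 /e/: /rspr/ — longest licit onset from the right is /pr/, leaving /rs/ as coda.
Result: krirm.kro.sjars.presv.
The /j/ is in the onset of syllable 3 (/sjars/).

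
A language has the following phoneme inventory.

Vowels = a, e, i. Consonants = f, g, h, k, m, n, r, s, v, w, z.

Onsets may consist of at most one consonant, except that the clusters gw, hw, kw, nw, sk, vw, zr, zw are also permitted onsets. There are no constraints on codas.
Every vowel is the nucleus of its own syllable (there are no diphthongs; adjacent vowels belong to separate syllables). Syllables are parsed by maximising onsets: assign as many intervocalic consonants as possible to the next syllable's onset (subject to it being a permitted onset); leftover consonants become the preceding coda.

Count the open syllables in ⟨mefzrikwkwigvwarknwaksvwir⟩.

0

The vowels are e, i, i, a, a, i — 6 nuclei, so 6 syllables.
V1 /e/ – V2 /i/: /fzr/; trying suffixes from longest down, /zr/ is the first permitted one, so coda /f/ | onset /zr/.
V2 /i/ – V3 /i/: cluster /kwkw/ — the longest permitted-onset suffix is /kw/; onset = /kw/, preceding coda = /kw/.
V3 /i/ – V4 /a/: /gvw/; trying suffixes from longest down, /vw/ is the first permitted one, so coda /g/ | onset /vw/.
V4 /a/ – V5 /a/: /rknw/ — longest licit onset from the right is /nw/, leaving /rk/ as coda.
V5 /a/ – V6 /i/: /ksvw/; trying suffixes from longest down, /vw/ is the first permitted one, so coda /ks/ | onset /vw/.
Putting it together: mef.zrikw.kwig.vwark.nwaks.vwir.
Classifying each syllable: /mef/ (closed), /zrikw/ (closed), /kwig/ (closed), /vwark/ (closed), /nwaks/ (closed), /vwir/ (closed).
Open syllables: 0.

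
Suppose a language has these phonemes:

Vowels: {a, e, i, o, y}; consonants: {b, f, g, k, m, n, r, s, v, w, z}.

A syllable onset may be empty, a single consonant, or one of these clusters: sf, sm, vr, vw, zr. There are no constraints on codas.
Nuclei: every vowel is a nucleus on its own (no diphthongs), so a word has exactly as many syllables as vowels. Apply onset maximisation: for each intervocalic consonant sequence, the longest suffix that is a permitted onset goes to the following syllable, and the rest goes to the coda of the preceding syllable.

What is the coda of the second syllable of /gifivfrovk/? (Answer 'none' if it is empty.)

The vowels are i, i, o — 3 nuclei, so 3 syllables.
/i…i/ gap (V1→V2): just /f/ — single C goes to the following onset.
/i…o/ gap (V2→V3): /vfr/; trying suffixes from longest down, /r/ is the first permitted one, so coda /vf/ | onset /r/.
So the parse is gi.fivf.rovk.
Syllable 2 is /fivf/: onset /f/, nucleus /i/, coda /vf/.

vf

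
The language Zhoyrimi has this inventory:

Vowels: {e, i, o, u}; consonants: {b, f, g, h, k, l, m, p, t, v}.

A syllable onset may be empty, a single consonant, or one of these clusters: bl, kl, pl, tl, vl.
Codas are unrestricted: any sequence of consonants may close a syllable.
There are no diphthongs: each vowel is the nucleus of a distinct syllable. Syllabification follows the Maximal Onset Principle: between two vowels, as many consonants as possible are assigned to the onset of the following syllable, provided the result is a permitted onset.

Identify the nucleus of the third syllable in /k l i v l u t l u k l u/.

Nuclei (vowels): i, u, u, u → 4 syllables.
The third nucleus (vowel 3 from the left) is /u/.

u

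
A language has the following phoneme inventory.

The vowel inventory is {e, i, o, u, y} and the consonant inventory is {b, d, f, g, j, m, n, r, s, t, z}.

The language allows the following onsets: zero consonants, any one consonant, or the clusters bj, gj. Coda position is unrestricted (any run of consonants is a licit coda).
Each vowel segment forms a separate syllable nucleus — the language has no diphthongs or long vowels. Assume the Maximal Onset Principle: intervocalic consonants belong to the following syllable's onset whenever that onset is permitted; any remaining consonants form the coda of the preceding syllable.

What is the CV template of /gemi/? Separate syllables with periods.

Vowels present: e, i; each is a nucleus, giving 2 syllables.
V1 /e/ – V2 /i/: /m/ is a single consonant, so it becomes the next onset.
Putting it together: ge.mi.
Mapping each syllable to C/V: /ge/ → CV, /mi/ → CV.

CV.CV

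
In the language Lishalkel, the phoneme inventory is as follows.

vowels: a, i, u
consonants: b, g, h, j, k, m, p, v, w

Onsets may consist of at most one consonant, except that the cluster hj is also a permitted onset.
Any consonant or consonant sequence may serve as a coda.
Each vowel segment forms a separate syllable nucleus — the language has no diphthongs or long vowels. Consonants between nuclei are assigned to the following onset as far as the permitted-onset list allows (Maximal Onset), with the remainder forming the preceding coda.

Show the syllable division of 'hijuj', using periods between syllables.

Vowels present: i, u; each is a nucleus, giving 2 syllables.
σ1/σ2 boundary: just /j/ — single C goes to the following onset.

hi.juj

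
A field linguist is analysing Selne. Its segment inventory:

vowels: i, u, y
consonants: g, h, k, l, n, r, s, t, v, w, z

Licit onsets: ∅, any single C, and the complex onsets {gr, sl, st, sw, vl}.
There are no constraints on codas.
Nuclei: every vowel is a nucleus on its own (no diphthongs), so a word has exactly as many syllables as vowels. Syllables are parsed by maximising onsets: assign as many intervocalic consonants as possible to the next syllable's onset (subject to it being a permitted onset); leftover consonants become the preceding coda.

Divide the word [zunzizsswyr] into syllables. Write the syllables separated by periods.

zun.zizs.swyr

The vowels are u, i, y — 3 nuclei, so 3 syllables.
Between /u/ (V1) and /i/ (V2): /nz/ — longest licit onset from the right is /z/, leaving /n/ as coda.
Between /i/ (V2) and /y/ (V3): /zssw/ splits as /zs/ + /sw/ (/sw/ is the longest suffix that is a licit onset).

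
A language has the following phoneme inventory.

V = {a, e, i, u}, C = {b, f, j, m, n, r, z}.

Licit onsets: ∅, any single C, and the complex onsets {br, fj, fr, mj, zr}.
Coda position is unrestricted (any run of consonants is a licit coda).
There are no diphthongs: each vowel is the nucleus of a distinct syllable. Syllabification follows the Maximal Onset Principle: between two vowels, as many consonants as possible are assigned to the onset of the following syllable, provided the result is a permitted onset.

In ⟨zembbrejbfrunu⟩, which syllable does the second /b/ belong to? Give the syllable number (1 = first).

2

The vowels are e, e, u, u — 4 nuclei, so 4 syllables.
Between /e/ (V1) and /e/ (V2): /mbbr/ splits as /mb/ + /br/ (/br/ is the longest suffix that is a licit onset).
Between /e/ (V2) and /u/ (V3): cluster /jbfr/ — the longest permitted-onset suffix is /fr/; onset = /fr/, preceding coda = /jb/.
Between /u/ (V3) and /u/ (V4): just /n/ — single C goes to the following onset.
Syllabification: zemb.brejb.fru.nu.
The second /b/ is in the onset of syllable 2 (/brejb/).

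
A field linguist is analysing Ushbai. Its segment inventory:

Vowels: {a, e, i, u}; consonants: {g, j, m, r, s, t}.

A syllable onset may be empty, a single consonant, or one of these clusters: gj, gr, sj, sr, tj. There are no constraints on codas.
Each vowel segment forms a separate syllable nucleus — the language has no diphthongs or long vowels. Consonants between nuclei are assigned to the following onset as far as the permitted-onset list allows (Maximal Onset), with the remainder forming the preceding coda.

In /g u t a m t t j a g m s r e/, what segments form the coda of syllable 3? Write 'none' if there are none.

gm

The vowels are u, a, a, e — 4 nuclei, so 4 syllables.
V1 /u/ – V2 /a/: /t/ is a single consonant, so it becomes the next onset.
V2 /a/ – V3 /a/: /mttj/; trying suffixes from longest down, /tj/ is the first permitted one, so coda /mt/ | onset /tj/.
V3 /a/ – V4 /e/: /gmsr/ splits as /gm/ + /sr/ (/sr/ is the longest suffix that is a licit onset).
Result: gu.tamt.tjagm.sre.
Syllable 3 is /tjagm/: onset /tj/, nucleus /a/, coda /gm/.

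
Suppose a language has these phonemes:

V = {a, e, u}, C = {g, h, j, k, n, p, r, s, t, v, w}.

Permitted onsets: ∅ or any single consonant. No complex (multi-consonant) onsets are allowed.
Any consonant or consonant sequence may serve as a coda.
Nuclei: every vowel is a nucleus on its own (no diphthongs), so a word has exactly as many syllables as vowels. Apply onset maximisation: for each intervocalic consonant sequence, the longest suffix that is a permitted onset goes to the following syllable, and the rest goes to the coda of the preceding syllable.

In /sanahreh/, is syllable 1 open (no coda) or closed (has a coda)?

open

Vowels present: a, a, e; each is a nucleus, giving 3 syllables.
σ1/σ2 boundary: just /n/ — single C goes to the following onset.
σ2/σ3 boundary: /hr/ splits as /h/ + /r/ (/r/ is the longest suffix that is a licit onset).
Putting it together: sa.nah.reh.
Syllable 1 is /sa/; it ends in its nucleus with no coda, so it is open.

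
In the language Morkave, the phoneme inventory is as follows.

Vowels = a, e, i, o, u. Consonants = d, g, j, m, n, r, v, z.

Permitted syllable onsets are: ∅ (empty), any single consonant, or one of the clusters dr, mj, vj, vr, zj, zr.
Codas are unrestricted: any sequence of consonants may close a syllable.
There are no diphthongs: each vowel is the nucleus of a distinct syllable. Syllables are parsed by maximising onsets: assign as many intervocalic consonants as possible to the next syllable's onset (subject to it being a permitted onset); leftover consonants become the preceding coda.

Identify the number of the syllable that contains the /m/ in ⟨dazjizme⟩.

Vowels present: a, i, e; each is a nucleus, giving 3 syllables.
V1 /a/ – V2 /i/: /zj/ — entire cluster is a permitted onset → onset /zj/, coda ∅.
V2 /i/ – V3 /e/: /zm/ splits as /z/ + /m/ (/m/ is the longest suffix that is a licit onset).
Syllabification: da.zjiz.me.
The /m/ is in the onset of syllable 3 (/me/).

3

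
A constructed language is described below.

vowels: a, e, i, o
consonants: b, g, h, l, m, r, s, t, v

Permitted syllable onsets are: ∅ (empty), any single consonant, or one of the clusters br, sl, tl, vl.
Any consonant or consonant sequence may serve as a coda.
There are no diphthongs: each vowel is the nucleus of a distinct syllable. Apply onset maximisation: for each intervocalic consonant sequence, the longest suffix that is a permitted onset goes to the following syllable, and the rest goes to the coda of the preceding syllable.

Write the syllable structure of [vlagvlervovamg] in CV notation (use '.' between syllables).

Nuclei (vowels): a, e, o, a → 4 syllables.
Between /a/ (V1) and /e/ (V2): cluster /gvl/ — the longest permitted-onset suffix is /vl/; onset = /vl/, preceding coda = /g/.
Between /e/ (V2) and /o/ (V3): /rv/ — longest licit onset from the right is /v/, leaving /r/ as coda.
Between /o/ (V3) and /a/ (V4): /v/ → onset of the next syllable (single consonants are always licit onsets).
So the parse is vlag.vler.vo.vamg.
Mapping each syllable to C/V: /vlag/ → CCVC, /vler/ → CCVC, /vo/ → CV, /vamg/ → CVCC.

CCVC.CCVC.CV.CVCC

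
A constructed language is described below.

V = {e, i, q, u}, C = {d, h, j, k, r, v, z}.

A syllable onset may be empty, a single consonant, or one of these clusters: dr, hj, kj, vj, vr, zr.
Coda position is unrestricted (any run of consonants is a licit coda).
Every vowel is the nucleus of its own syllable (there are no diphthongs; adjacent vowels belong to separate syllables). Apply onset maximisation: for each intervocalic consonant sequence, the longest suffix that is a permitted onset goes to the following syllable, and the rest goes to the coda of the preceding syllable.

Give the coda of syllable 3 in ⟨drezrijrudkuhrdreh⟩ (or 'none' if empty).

d

Nuclei (vowels): e, i, u, u, e → 5 syllables.
/e…i/ gap (V1→V2): /zr/ — entire cluster is a permitted onset → onset /zr/, coda ∅.
/i…u/ gap (V2→V3): /jr/ splits as /j/ + /r/ (/r/ is the longest suffix that is a licit onset).
/u…u/ gap (V3→V4): cluster /dk/ — the longest permitted-onset suffix is /k/; onset = /k/, preceding coda = /d/.
/u…e/ gap (V4→V5): /hrdr/ splits as /hr/ + /dr/ (/dr/ is the longest suffix that is a licit onset).
Putting it together: dre.zrij.rud.kuhr.dreh.
Syllable 3 is /rud/: onset /r/, nucleus /u/, coda /d/.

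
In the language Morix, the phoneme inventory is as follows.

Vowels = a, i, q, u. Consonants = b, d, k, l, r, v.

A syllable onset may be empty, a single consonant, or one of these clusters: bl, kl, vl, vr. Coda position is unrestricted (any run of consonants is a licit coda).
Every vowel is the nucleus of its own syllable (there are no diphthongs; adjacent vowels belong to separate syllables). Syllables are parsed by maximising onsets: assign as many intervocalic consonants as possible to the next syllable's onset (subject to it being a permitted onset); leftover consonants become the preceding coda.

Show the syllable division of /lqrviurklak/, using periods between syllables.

lqr.vi.ur.klak

Nuclei (vowels): q, i, u, a → 4 syllables.
V1 /q/ – V2 /i/: /rv/ splits as /r/ + /v/ (/v/ is the longest suffix that is a licit onset).
V2 /i/ – V3 /u/: no consonants, so the boundary falls immediately after /i/.
V3 /u/ – V4 /a/: /rkl/ — longest licit onset from the right is /kl/, leaving /r/ as coda.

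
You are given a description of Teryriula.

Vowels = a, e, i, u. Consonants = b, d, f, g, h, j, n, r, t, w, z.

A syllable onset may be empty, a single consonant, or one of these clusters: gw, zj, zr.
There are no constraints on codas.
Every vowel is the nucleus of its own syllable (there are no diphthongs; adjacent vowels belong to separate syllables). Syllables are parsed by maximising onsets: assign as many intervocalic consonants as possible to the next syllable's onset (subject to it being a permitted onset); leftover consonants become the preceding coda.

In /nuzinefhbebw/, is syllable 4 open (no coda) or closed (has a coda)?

Nuclei (vowels): u, i, e, e → 4 syllables.
/u…i/ gap (V1→V2): /z/ → onset of the next syllable (single consonants are always licit onsets).
/i…e/ gap (V2→V3): just /n/ — single C goes to the following onset.
/e…e/ gap (V3→V4): /fhb/ — longest licit onset from the right is /b/, leaving /fh/ as coda.
Syllabification: nu.zi.nefh.bebw.
Syllable 4 is /bebw/ with coda /bw/, so it is closed.

closed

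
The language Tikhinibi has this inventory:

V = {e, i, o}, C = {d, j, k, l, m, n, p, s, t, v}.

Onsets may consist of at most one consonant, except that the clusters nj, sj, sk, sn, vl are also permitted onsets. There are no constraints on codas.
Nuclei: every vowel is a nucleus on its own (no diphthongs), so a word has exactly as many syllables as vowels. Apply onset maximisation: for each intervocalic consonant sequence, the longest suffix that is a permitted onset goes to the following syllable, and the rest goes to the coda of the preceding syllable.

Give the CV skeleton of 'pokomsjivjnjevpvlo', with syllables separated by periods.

Nuclei (vowels): o, o, i, e, o → 5 syllables.
σ1/σ2 boundary: /k/ is a single consonant, so it becomes the next onset.
σ2/σ3 boundary: cluster /msj/ — the longest permitted-onset suffix is /sj/; onset = /sj/, preceding coda = /m/.
σ3/σ4 boundary: /vjnj/; trying suffixes from longest down, /nj/ is the first permitted one, so coda /vj/ | onset /nj/.
σ4/σ5 boundary: /vpvl/ splits as /vp/ + /vl/ (/vl/ is the longest suffix that is a licit onset).
Syllabification: po.kom.sjivj.njevp.vlo.
Mapping each syllable to C/V: /po/ → CV, /kom/ → CVC, /sjivj/ → CCVCC, /njevp/ → CCVCC, /vlo/ → CCV.

CV.CVC.CCVCC.CCVCC.CCV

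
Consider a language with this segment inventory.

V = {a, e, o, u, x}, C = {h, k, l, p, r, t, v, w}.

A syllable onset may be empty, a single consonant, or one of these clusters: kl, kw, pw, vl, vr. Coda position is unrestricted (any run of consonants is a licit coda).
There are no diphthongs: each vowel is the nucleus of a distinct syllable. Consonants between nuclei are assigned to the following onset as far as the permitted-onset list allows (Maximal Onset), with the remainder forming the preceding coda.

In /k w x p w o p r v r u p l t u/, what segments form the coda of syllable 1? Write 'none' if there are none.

The vowels are x, o, u, u — 4 nuclei, so 4 syllables.
V1 /x/ – V2 /o/: /pw/ is a licit onset in full, so it all attaches to the next syllable.
V2 /o/ – V3 /u/: /prvr/ splits as /pr/ + /vr/ (/vr/ is the longest suffix that is a licit onset).
V3 /u/ – V4 /u/: /plt/ — longest licit onset from the right is /t/, leaving /pl/ as coda.
Syllabification: kwx.pwopr.vrupl.tu.
Syllable 1 is /kwx/: onset /kw/, nucleus /x/, coda ∅.

none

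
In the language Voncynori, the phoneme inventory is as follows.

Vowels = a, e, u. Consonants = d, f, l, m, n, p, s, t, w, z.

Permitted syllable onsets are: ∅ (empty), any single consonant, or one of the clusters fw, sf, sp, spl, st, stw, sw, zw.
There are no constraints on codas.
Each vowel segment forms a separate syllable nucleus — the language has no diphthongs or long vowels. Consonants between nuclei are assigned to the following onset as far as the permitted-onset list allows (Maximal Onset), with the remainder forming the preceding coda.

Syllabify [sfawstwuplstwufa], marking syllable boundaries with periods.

Vowels present: a, u, u, a; each is a nucleus, giving 4 syllables.
/a…u/ gap (V1→V2): cluster /wstw/ — the longest permitted-onset suffix is /stw/; onset = /stw/, preceding coda = /w/.
/u…u/ gap (V2→V3): /plstw/ — longest licit onset from the right is /stw/, leaving /pl/ as coda.
/u…a/ gap (V3→V4): /f/ → onset of the next syllable (single consonants are always licit onsets).

sfaw.stwupl.stwu.fa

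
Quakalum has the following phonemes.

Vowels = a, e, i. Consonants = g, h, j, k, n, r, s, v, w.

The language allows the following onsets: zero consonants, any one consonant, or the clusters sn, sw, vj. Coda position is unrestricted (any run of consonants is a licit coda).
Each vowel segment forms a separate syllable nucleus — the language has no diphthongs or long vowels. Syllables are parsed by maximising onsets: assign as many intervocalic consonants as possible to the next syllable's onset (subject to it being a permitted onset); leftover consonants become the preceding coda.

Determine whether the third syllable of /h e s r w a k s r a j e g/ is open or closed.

open

Vowels present: e, a, a, e; each is a nucleus, giving 4 syllables.
σ1/σ2 boundary: /srw/ — longest licit onset from the right is /w/, leaving /sr/ as coda.
σ2/σ3 boundary: /ksr/ splits as /ks/ + /r/ (/r/ is the longest suffix that is a licit onset).
σ3/σ4 boundary: /j/ is a single consonant, so it becomes the next onset.
Result: hesr.waks.ra.jeg.
Syllable 3 is /ra/; it ends in its nucleus with no coda, so it is open.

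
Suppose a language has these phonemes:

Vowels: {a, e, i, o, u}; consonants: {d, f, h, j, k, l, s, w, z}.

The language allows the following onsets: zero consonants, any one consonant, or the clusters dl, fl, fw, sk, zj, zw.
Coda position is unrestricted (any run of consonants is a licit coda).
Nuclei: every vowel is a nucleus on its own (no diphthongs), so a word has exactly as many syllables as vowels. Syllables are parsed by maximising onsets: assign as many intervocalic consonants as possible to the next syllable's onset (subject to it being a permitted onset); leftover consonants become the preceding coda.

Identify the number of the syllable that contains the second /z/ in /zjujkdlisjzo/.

3

Nuclei (vowels): u, i, o → 3 syllables.
Between /u/ (V1) and /i/ (V2): /jkdl/; trying suffixes from longest down, /dl/ is the first permitted one, so coda /jk/ | onset /dl/.
Between /i/ (V2) and /o/ (V3): /sjz/; trying suffixes from longest down, /z/ is the first permitted one, so coda /sj/ | onset /z/.
So the parse is zjujk.dlisj.zo.
The second /z/ is in the onset of syllable 3 (/zo/).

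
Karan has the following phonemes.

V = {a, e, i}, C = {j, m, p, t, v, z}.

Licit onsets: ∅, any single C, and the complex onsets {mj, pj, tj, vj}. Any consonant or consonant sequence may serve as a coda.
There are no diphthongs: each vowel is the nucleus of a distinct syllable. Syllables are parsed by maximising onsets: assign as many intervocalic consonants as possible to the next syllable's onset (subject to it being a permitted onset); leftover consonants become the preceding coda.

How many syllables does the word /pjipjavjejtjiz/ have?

4

Nuclei (vowels): i, a, e, i → 4 syllables.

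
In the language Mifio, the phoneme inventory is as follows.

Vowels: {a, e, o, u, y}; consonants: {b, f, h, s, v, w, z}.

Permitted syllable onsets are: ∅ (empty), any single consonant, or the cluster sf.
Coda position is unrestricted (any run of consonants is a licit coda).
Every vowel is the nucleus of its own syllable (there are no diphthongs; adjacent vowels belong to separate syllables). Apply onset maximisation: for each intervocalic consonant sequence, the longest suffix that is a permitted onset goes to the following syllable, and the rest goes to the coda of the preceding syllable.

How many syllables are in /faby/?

Nuclei (vowels): a, y → 2 syllables.

2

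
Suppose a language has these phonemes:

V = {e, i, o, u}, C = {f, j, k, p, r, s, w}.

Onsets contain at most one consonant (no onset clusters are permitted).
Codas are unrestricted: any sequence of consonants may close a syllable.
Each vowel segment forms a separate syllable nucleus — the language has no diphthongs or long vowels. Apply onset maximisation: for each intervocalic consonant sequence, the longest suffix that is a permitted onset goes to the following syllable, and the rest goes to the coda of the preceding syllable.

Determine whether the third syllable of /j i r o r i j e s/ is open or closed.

Vowels present: i, o, i, e; each is a nucleus, giving 4 syllables.
σ1/σ2 boundary: /r/ is a single consonant, so it becomes the next onset.
σ2/σ3 boundary: just /r/ — single C goes to the following onset.
σ3/σ4 boundary: /j/ → onset of the next syllable (single consonants are always licit onsets).
Result: ji.ro.ri.jes.
Syllable 3 is /ri/; it ends in its nucleus with no coda, so it is open.

open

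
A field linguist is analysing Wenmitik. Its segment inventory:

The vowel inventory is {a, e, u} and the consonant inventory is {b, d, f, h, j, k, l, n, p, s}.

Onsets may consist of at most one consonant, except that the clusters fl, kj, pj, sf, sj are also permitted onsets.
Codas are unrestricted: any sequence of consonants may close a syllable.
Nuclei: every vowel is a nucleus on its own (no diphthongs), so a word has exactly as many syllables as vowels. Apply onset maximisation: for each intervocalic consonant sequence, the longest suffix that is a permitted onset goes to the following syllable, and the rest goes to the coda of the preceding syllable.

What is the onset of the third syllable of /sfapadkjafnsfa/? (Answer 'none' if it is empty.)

kj

Nuclei (vowels): a, a, a, a → 4 syllables.
/a…a/ gap (V1→V2): just /p/ — single C goes to the following onset.
/a…a/ gap (V2→V3): /dkj/ — longest licit onset from the right is /kj/, leaving /d/ as coda.
/a…a/ gap (V3→V4): cluster /fnsf/ — the longest permitted-onset suffix is /sf/; onset = /sf/, preceding coda = /fn/.
Syllabification: sfa.pad.kjafn.sfa.
Syllable 3 is /kjafn/: onset /kj/, nucleus /a/, coda /fn/.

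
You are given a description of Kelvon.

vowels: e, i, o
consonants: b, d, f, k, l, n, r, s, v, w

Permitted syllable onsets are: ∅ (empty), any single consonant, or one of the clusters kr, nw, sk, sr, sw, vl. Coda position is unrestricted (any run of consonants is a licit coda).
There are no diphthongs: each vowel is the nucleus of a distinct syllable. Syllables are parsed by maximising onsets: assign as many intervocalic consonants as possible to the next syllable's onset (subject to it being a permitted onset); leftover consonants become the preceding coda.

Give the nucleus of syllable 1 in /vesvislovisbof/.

Nuclei (vowels): e, i, o, i, o → 5 syllables.
The first nucleus (vowel 1 from the left) is /e/.

e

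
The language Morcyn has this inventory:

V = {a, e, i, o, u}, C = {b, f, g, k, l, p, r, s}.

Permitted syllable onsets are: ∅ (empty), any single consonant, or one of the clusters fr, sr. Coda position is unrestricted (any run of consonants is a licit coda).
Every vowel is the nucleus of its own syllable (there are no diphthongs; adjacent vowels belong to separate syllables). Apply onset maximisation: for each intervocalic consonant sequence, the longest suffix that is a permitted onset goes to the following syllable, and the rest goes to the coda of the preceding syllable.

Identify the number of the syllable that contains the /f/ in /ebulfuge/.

3

Nuclei (vowels): e, u, u, e → 4 syllables.
σ1/σ2 boundary: just /b/ — single C goes to the following onset.
σ2/σ3 boundary: /lf/ — longest licit onset from the right is /f/, leaving /l/ as coda.
σ3/σ4 boundary: /g/ is a single consonant, so it becomes the next onset.
Syllabification: e.bul.fu.ge.
The /f/ is in the onset of syllable 3 (/fu/).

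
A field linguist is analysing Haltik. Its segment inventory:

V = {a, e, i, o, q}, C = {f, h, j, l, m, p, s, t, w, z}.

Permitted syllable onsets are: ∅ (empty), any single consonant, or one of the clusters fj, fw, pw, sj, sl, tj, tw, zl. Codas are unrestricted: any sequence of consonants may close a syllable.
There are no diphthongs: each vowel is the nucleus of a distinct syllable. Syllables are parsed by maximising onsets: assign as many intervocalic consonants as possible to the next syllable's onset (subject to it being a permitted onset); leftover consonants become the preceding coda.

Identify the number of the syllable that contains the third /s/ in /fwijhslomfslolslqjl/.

4

Nuclei (vowels): i, o, o, q → 4 syllables.
σ1/σ2 boundary: /jhsl/ — longest licit onset from the right is /sl/, leaving /jh/ as coda.
σ2/σ3 boundary: /mfsl/; trying suffixes from longest down, /sl/ is the first permitted one, so coda /mf/ | onset /sl/.
σ3/σ4 boundary: /lsl/; trying suffixes from longest down, /sl/ is the first permitted one, so coda /l/ | onset /sl/.
Putting it together: fwijh.slomf.slol.slqjl.
The third /s/ is in the onset of syllable 4 (/slqjl/).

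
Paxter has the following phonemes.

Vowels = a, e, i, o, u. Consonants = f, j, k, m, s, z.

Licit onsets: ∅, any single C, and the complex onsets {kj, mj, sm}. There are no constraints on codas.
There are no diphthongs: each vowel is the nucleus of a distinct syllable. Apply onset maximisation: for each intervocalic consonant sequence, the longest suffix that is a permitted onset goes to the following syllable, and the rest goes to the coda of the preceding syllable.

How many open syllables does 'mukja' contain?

Vowels present: u, a; each is a nucleus, giving 2 syllables.
/u…a/ gap (V1→V2): cluster /kj/ — /kj/ is itself a permitted onset, so the whole cluster goes right; preceding coda = ∅.
Syllabification: mu.kja.
Classifying each syllable: /mu/ (open), /kja/ (open).
Open syllables: 2.

2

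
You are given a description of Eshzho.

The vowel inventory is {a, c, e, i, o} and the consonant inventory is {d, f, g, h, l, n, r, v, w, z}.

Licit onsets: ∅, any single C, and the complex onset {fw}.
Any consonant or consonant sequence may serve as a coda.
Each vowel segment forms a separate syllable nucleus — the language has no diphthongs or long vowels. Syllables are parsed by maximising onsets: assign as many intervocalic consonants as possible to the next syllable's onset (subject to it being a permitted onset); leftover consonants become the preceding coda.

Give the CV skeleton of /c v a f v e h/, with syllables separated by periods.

The vowels are c, a, e — 3 nuclei, so 3 syllables.
Between /c/ (V1) and /a/ (V2): just /v/ — single C goes to the following onset.
Between /a/ (V2) and /e/ (V3): /fv/ splits as /f/ + /v/ (/v/ is the longest suffix that is a licit onset).
Result: c.vaf.veh.
Mapping each syllable to C/V: /c/ → V, /vaf/ → CVC, /veh/ → CVC.

V.CVC.CVC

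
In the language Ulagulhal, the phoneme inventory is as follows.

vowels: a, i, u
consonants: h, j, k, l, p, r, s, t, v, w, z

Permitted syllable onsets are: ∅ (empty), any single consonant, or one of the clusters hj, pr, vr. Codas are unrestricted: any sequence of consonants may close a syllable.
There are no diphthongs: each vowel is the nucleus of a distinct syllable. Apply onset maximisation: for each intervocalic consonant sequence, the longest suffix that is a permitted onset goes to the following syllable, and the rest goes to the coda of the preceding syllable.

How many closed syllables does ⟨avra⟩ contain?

0

The vowels are a, a — 2 nuclei, so 2 syllables.
/a…a/ gap (V1→V2): /vr/ — entire cluster is a permitted onset → onset /vr/, coda ∅.
Result: a.vra.
Classifying each syllable: /a/ (open), /vra/ (open).
Closed syllables: 0.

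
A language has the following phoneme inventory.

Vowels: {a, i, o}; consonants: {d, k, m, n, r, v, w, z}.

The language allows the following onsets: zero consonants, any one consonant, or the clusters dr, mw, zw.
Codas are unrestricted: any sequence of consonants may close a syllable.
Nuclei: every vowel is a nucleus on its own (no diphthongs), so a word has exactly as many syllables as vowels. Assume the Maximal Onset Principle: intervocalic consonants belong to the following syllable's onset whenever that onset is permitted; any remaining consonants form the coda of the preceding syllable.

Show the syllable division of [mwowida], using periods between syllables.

Nuclei (vowels): o, i, a → 3 syllables.
V1 /o/ – V2 /i/: /w/ is a single consonant, so it becomes the next onset.
V2 /i/ – V3 /a/: just /d/ — single C goes to the following onset.

mwo.wi.da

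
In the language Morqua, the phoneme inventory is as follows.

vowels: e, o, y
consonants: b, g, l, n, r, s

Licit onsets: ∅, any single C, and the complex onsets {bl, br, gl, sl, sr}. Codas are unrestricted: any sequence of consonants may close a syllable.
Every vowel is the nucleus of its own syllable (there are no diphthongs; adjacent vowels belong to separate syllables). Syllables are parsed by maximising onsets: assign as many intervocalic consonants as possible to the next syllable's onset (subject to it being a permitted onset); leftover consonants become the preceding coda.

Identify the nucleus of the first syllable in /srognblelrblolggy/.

o

The vowels are o, e, o, y — 4 nuclei, so 4 syllables.
The first nucleus (vowel 1 from the left) is /o/.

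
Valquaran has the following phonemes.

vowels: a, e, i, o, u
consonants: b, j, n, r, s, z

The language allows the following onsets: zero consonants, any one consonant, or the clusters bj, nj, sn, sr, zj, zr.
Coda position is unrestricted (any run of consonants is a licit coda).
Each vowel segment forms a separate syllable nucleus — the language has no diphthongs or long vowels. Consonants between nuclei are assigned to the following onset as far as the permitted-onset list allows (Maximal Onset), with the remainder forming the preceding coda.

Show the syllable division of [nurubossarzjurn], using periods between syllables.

nu.ru.bos.sar.zjurn

Nuclei (vowels): u, u, o, a, u → 5 syllables.
V1 /u/ – V2 /u/: /r/ is a single consonant, so it becomes the next onset.
V2 /u/ – V3 /o/: /b/ is a single consonant, so it becomes the next onset.
V3 /o/ – V4 /a/: /ss/; trying suffixes from longest down, /s/ is the first permitted one, so coda /s/ | onset /s/.
V4 /a/ – V5 /u/: /rzj/ — longest licit onset from the right is /zj/, leaving /r/ as coda.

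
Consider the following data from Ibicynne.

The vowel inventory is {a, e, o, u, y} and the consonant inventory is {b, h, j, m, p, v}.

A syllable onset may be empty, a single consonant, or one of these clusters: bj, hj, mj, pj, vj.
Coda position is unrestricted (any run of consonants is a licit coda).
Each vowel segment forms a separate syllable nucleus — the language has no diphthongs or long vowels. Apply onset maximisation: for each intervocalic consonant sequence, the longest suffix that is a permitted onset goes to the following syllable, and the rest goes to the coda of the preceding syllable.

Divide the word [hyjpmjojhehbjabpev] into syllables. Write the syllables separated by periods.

Nuclei (vowels): y, o, e, a, e → 5 syllables.
Between /y/ (V1) and /o/ (V2): /jpmj/; trying suffixes from longest down, /mj/ is the first permitted one, so coda /jp/ | onset /mj/.
Between /o/ (V2) and /e/ (V3): /jh/; trying suffixes from longest down, /h/ is the first permitted one, so coda /j/ | onset /h/.
Between /e/ (V3) and /a/ (V4): /hbj/; trying suffixes from longest down, /bj/ is the first permitted one, so coda /h/ | onset /bj/.
Between /a/ (V4) and /e/ (V5): /bp/ — longest licit onset from the right is /p/, leaving /b/ as coda.

hyjp.mjoj.heh.bjab.pev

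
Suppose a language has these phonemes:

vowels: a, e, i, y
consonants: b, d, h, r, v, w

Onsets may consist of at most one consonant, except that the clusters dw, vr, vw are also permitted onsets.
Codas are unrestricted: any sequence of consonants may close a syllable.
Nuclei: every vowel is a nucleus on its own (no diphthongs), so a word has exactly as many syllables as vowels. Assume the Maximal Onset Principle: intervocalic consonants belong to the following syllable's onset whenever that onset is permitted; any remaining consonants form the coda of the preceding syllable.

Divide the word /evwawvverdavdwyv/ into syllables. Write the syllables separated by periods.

e.vwawv.ver.dav.dwyv

The vowels are e, a, e, a, y — 5 nuclei, so 5 syllables.
σ1/σ2 boundary: /vw/ is a licit onset in full, so it all attaches to the next syllable.
σ2/σ3 boundary: /wvv/ — longest licit onset from the right is /v/, leaving /wv/ as coda.
σ3/σ4 boundary: /rd/ — longest licit onset from the right is /d/, leaving /r/ as coda.
σ4/σ5 boundary: cluster /vdw/ — the longest permitted-onset suffix is /dw/; onset = /dw/, preceding coda = /v/.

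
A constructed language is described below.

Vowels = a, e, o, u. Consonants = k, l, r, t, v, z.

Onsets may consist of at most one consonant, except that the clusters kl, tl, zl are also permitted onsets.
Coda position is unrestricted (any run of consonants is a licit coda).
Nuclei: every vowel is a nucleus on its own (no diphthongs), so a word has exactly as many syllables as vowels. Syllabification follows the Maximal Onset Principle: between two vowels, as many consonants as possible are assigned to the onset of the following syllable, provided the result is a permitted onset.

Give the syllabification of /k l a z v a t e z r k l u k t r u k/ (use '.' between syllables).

Vowels present: a, a, e, u, u; each is a nucleus, giving 5 syllables.
V1 /a/ – V2 /a/: cluster /zv/ — the longest permitted-onset suffix is /v/; onset = /v/, preceding coda = /z/.
V2 /a/ – V3 /e/: just /t/ — single C goes to the following onset.
V3 /e/ – V4 /u/: /zrkl/ splits as /zr/ + /kl/ (/kl/ is the longest suffix that is a licit onset).
V4 /u/ – V5 /u/: /ktr/ splits as /kt/ + /r/ (/r/ is the longest suffix that is a licit onset).

klaz.va.tezr.klukt.ruk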